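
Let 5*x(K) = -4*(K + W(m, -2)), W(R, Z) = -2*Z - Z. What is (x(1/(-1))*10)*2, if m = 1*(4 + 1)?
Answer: -80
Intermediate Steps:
m = 5 (m = 1*5 = 5)
W(R, Z) = -3*Z
x(K) = -24/5 - 4*K/5 (x(K) = (-4*(K - 3*(-2)))/5 = (-4*(K + 6))/5 = (-4*(6 + K))/5 = (-24 - 4*K)/5 = -24/5 - 4*K/5)
(x(1/(-1))*10)*2 = ((-24/5 - ⅘/(-1))*10)*2 = ((-24/5 - ⅘*(-1))*10)*2 = ((-24/5 + ⅘)*10)*2 = -4*10*2 = -40*2 = -80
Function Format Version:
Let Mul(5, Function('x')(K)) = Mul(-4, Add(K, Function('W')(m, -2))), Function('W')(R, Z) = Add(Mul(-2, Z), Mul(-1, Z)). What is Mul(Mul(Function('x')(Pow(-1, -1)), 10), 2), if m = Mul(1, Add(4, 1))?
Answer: -80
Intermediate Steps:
m = 5 (m = Mul(1, 5) = 5)
Function('W')(R, Z) = Mul(-3, Z)
Function('x')(K) = Add(Rational(-24, 5), Mul(Rational(-4, 5), K)) (Function('x')(K) = Mul(Rational(1, 5), Mul(-4, Add(K, Mul(-3, -2)))) = Mul(Rational(1, 5), Mul(-4, Add(K, 6))) = Mul(Rational(1, 5), Mul(-4, Add(6, K))) = Mul(Rational(1, 5), Add(-24, Mul(-4, K))) = Add(Rational(-24, 5), Mul(Rational(-4, 5), K)))
Mul(Mul(Function('x')(Pow(-1, -1)), 10), 2) = Mul(Mul(Add(Rational(-24, 5), Mul(Rational(-4, 5), Pow(-1, -1))), 10), 2) = Mul(Mul(Add(Rational(-24, 5), Mul(Rational(-4, 5), -1)), 10), 2) = Mul(Mul(Add(Rational(-24, 5), Rational(4, 5)), 10), 2) = Mul(Mul(-4, 10), 2) = Mul(-40, 2) = -80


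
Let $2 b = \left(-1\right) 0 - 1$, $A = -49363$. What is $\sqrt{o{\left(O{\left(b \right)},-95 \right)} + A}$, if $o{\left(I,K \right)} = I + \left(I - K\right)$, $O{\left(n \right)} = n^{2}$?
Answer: $\frac{i \sqrt{197070}}{2} \approx 221.96 i$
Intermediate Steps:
$b = - \frac{1}{2}$ ($b = \frac{\left(-1\right) 0 - 1}{2} = \frac{0 - 1}{2} = \frac{1}{2} \left(-1\right) = - \frac{1}{2} \approx -0.5$)
$o{\left(I,K \right)} = - K + 2 I$
$\sqrt{o{\left(O{\left(b \right)},-95 \right)} + A} = \sqrt{\left(\left(-1\right) \left(-95\right) + 2 \left(- \frac{1}{2}\right)^{2}\right) - 49363} = \sqrt{\left(95 + 2 \cdot \frac{1}{4}\right) - 49363} = \sqrt{\left(95 + \frac{1}{2}\right) - 49363} = \sqrt{\frac{191}{2} - 49363} = \sqrt{- \frac{98535}{2}} = \frac{i \sqrt{197070}}{2}$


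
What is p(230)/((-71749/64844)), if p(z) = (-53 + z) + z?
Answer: -26391508/71749 ≈ -367.83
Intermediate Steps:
p(z) = -53 + 2*z
p(230)/((-71749/64844)) = (-53 + 2*230)/((-71749/64844)) = (-53 + 460)/((-71749*1/64844)) = 407/(-71749/64844) = 407*(-64844/71749) = -26391508/71749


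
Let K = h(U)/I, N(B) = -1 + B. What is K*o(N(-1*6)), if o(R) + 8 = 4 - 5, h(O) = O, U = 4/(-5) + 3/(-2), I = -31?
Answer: -207/310 ≈ -0.66774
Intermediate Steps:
U = -23/10 (U = 4*(-⅕) + 3*(-½) = -⅘ - 3/2 = -23/10 ≈ -2.3000)
o(R) = -9 (o(R) = -8 + (4 - 5) = -8 - 1 = -9)
K = 23/310 (K = -23/10/(-31) = -23/10*(-1/31) = 23/310 ≈ 0.074194)
K*o(N(-1*6)) = (23/310)*(-9) = -207/310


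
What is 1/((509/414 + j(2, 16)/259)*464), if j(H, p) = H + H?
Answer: 53613/30968984 ≈ 0.0017312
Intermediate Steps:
j(H, p) = 2*H
1/((509/414 + j(2, 16)/259)*464) = 1/((509/414 + (2*2)/259)*464) = 1/((509*(1/414) + 4*(1/259))*464) = 1/((509/414 + 4/259)*464) = 1/((133487/107226)*464) = 1/(30968984/53613) = 53613/30968984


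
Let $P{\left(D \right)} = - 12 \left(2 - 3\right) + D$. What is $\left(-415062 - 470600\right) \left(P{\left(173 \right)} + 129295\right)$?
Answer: $-114675515760$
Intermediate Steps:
$P{\left(D \right)} = 12 + D$ ($P{\left(D \right)} = - 12 \left(2 - 3\right) + D = \left(-12\right) \left(-1\right) + D = 12 + D$)
$\left(-415062 - 470600\right) \left(P{\left(173 \right)} + 129295\right) = \left(-415062 - 470600\right) \left(\left(12 + 173\right) + 129295\right) = - 885662 \left(185 + 129295\right) = \left(-885662\right) 129480 = -114675515760$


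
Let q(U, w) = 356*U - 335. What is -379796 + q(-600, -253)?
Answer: -593731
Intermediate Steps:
q(U, w) = -335 + 356*U
-379796 + q(-600, -253) = -379796 + (-335 + 356*(-600)) = -379796 + (-335 - 213600) = -379796 - 213935 = -593731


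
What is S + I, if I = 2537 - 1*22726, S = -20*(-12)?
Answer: -19949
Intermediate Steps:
S = 240
I = -20189 (I = 2537 - 22726 = -20189)
S + I = 240 - 20189 = -19949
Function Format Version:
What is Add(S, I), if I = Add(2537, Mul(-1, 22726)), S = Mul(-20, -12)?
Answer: -19949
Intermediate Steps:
S = 240
I = -20189 (I = Add(2537, -22726) = -20189)
Add(S, I) = Add(240, -20189) = -19949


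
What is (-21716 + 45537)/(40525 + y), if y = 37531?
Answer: 23821/78056 ≈ 0.30518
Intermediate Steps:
(-21716 + 45537)/(40525 + y) = (-21716 + 45537)/(40525 + 37531) = 23821/78056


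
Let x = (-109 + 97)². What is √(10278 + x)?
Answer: 3*√1158 ≈ 102.09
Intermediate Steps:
x = 144 (x = (-12)² = 144)
√(10278 + x) = √(10278 + 144) = √10422 = 3*√1158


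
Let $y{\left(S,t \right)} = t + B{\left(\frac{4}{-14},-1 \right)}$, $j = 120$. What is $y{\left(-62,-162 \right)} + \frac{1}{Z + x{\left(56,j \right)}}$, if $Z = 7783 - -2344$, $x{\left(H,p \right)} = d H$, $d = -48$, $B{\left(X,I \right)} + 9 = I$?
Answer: $- \frac{1279507}{7439} \approx -172.0$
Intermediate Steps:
$B{\left(X,I \right)} = -9 + I$
$y{\left(S,t \right)} = -10 + t$ ($y{\left(S,t \right)} = t - 10 = -10 + t$)
$x{\left(H,p \right)} = - 48 H$
$Z = 10127$ ($Z = 7783 + 2344 = 10127$)
$y{\left(-62,-162 \right)} + \frac{1}{Z + x{\left(56,j \right)}} = \left(-10 - 162\right) + \frac{1}{10127 - 2688} = -172 + \frac{1}{10127 - 2688} = -172 + \frac{1}{7439} = - \frac{1279507}{7439}$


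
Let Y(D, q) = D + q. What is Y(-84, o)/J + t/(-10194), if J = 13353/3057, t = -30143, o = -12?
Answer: -863051363/45373494 ≈ -19.021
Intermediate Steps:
J = 4451/1019 (J = 13353*(1/3057) = 4451/1019 ≈ 4.3680)
Y(-84, o)/J + t/(-10194) = (-84 - 12)/(4451/1019) - 30143/(-10194) = -96*1019/4451 - 30143*(-1/10194) = -97824/4451 + 30143/10194 = -863051363/45373494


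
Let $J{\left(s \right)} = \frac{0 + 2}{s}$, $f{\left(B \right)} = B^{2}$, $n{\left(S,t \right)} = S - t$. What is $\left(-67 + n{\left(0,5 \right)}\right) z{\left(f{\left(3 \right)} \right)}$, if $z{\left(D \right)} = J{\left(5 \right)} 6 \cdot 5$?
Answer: $-864$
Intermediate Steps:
$J{\left(s \right)} = \frac{2}{s}$
$z{\left(D \right)} = 12$ ($z{\left(D \right)} = \frac{2}{5} \cdot 6 \cdot 5 = \frac{12}{5} \cdot 5 = 12$)
$\left(-67 + n{\left(0,5 \right)}\right) z{\left(f{\left(3 \right)} \right)} = \left(-67 + \left(0 - 5\right)\right) 12 = \left(-67 - 5\right) 12 = \left(-72\right) 12 = -864$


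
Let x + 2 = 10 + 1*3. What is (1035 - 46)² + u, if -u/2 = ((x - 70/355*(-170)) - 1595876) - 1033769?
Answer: 442849859/71 ≈ 6.2373e+6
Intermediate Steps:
x = 11 (x = -2 + (10 + 1*3) = -2 + (10 + 3) = -2 + 13 = 11)
u = 373403268/71 (u = -2*(((11 - 70/355*(-170)) - 1595876) - 1033769) = -2*(((11 - 70*1/355*(-170)) - 1595876) - 1033769) = -2*(((11 - 14/71*(-170)) - 1595876) - 1033769) = -2*(((11 + 2380/71) - 1595876) - 1033769) = -2*((3161/71 - 1595876) - 1033769) = -2*(-113304035/71 - 1033769) = -2*(-186701634/71) = 373403268/71 ≈ 5.2592e+6)
(1035 - 46)² + u = (1035 - 46)² + 373403268/71 = 989² + 373403268/71 = 978121 + 373403268/71 = 442849859/71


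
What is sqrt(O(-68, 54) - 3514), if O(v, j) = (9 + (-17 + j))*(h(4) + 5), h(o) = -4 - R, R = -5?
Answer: I*sqrt(3238) ≈ 56.903*I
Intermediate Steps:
h(o) = 1 (h(o) = -4 - 1*(-5) = -4 + 5 = 1)
O(v, j) = -48 + 6*j (O(v, j) = (9 + (-17 + j))*(1 + 5) = (-8 + j)*6 = -48 + 6*j)
sqrt(O(-68, 54) - 3514) = sqrt((-48 + 6*54) - 3514) = sqrt((-48 + 324) - 3514) = sqrt(276 - 3514) = sqrt(-3238) = I*sqrt(3238)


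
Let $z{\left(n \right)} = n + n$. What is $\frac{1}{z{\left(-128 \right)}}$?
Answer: $- \frac{1}{256} \approx -0.0039063$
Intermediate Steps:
$z{\left(n \right)} = 2 n$
$\frac{1}{z{\left(-128 \right)}} = \frac{1}{2 \left(-128\right)} = \frac{1}{-256} = - \frac{1}{256}$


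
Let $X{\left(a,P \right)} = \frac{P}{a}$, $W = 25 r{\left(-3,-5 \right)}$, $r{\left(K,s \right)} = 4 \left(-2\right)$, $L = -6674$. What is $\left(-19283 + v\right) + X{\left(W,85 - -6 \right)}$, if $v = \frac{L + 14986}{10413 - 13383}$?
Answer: $- \frac{1145603467}{59400} \approx -19286.0$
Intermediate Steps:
$v = - \frac{4156}{1485}$ ($v = \frac{-6674 + 14986}{10413 - 13383} = \frac{8312}{-2970} = 8312 \left(- \frac{1}{2970}\right) = - \frac{4156}{1485} \approx -2.7987$)
$r{\left(K,s \right)} = -8$
$W = -200$ ($W = 25 \left(-8\right) = -200$)
$\left(-19283 + v\right) + X{\left(W,85 - -6 \right)} = \left(-19283 - \frac{4156}{1485}\right) + \frac{85 - -6}{-200} = - \frac{28639411}{1485} + \left(85 + 6\right) \left(- \frac{1}{200}\right) = - \frac{28639411}{1485} + 91 \left(- \frac{1}{200}\right) = - \frac{28639411}{1485} - \frac{91}{200} = - \frac{1145603467}{59400}$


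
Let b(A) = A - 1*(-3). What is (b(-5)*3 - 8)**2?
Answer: 196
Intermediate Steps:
b(A) = 3 + A (b(A) = A + 3 = 3 + A)
(b(-5)*3 - 8)**2 = ((3 - 5)*3 - 8)**2 = (-2*3 - 8)**2 = (-6 - 8)**2 = (-14)**2 = 196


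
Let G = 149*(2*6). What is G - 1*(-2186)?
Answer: 3974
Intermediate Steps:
G = 1788 (G = 149*12 = 1788)
G - 1*(-2186) = 1788 - 1*(-2186) = 1788 + 2186 = 3974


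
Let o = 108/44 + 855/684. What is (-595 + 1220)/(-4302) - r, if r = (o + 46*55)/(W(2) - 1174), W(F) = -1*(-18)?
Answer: 223904933/109408464 ≈ 2.0465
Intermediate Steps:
o = 163/44 (o = 108*(1/44) + 855*(1/684) = 27/11 + 5/4 = 163/44 ≈ 3.7045)
W(F) = 18
r = -111483/50864 (r = (163/44 + 46*55)/(18 - 1174) = (163/44 + 2530)/(-1156) = (111483/44)*(-1/1156) = -111483/50864 ≈ -2.1918)
(-595 + 1220)/(-4302) - r = (-595 + 1220)/(-4302) - 1*(-111483/50864) = 625*(-1/4302) + 111483/50864 = -625/4302 + 111483/50864 = 223904933/109408464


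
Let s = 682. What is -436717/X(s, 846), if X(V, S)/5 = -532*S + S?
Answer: 436717/2246130 ≈ 0.19443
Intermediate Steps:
X(V, S) = -2655*S (X(V, S) = 5*(-532*S + S) = 5*(-531*S) = -2655*S)
-436717/X(s, 846) = -436717/((-2655*846)) = -436717/(-2246130) = -436717*(-1/2246130) = 436717/2246130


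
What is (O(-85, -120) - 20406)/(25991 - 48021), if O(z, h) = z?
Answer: 20491/22030 ≈ 0.93014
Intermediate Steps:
(O(-85, -120) - 20406)/(25991 - 48021) = (-85 - 20406)/(25991 - 48021) = -20491/(-22030) = -20491*(-1/22030) = 20491/22030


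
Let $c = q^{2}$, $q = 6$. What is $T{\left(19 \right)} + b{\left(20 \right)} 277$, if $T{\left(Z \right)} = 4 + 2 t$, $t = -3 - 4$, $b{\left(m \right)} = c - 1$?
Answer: $9685$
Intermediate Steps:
$c = 36$ ($c = 6^{2} = 36$)
$b{\left(m \right)} = 35$ ($b{\left(m \right)} = 36 - 1 = 35$)
$t = -7$
$T{\left(Z \right)} = -10$ ($T{\left(Z \right)} = 4 + 2 \left(-7\right) = 4 - 14 = -10$)
$T{\left(19 \right)} + b{\left(20 \right)} 277 = -10 + 35 \cdot 277 = -10 + 9695 = 9685$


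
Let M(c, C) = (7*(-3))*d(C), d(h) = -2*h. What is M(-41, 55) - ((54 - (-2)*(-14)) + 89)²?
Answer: -10915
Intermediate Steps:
M(c, C) = 42*C (M(c, C) = (7*(-3))*(-2*C) = -(-42)*C = 42*C)
M(-41, 55) - ((54 - (-2)*(-14)) + 89)² = 42*55 - ((54 - (-2)*(-14)) + 89)² = 2310 - ((54 - 1*28) + 89)² = 2310 - ((54 - 28) + 89)² = 2310 - (26 + 89)² = 2310 - 1*115² = 2310 - 1*13225 = 2310 - 13225 = -10915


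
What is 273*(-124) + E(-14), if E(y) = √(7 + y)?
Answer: -33852 + I*√7 ≈ -33852.0 + 2.6458*I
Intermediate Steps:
273*(-124) + E(-14) = 273*(-124) + √(7 - 14) = -33852 + √(-7) = -33852 + I*√7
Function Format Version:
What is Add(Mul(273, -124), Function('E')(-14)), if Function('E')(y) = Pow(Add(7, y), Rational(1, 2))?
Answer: Add(-33852, Mul(I, Pow(7, Rational(1, 2)))) ≈ Add(-33852., Mul(2.6458, I))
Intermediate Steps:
Add(Mul(273, -124), Function('E')(-14)) = Add(Mul(273, -124), Pow(Add(7, -14), Rational(1, 2))) = Add(-33852, Pow(-7, Rational(1, 2))) = Add(-33852, Mul(I, Pow(7, Rational(1, 2))))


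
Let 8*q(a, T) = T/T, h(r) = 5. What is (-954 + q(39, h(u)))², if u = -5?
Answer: 58232161/64 ≈ 9.0988e+5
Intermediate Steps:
q(a, T) = ⅛ (q(a, T) = (T/T)/8 = (⅛)*1 = ⅛)
(-954 + q(39, h(u)))² = (-954 + ⅛)² = (-7631/8)² = 58232161/64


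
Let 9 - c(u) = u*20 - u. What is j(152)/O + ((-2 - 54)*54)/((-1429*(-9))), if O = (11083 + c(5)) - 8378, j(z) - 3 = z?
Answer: -658489/3742551 ≈ -0.17595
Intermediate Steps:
j(z) = 3 + z
c(u) = 9 - 19*u (c(u) = 9 - (u*20 - u) = 9 - (20*u - u) = 9 - 19*u)
O = 2619 (O = (11083 + (9 - 19*5)) - 8378 = (11083 + (9 - 95)) - 8378 = (11083 - 86) - 8378 = 10997 - 8378 = 2619)
j(152)/O + ((-2 - 54)*54)/((-1429*(-9))) = (3 + 152)/2619 + ((-2 - 54)*54)/((-1429*(-9))) = 155*(1/2619) - 56*54/12861 = 155/2619 - 3024*1/12861 = 155/2619 - 336/1429 = -658489/3742551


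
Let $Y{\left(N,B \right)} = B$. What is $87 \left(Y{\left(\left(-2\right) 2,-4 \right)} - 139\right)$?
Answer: $-12441$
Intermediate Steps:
$87 \left(Y{\left(\left(-2\right) 2,-4 \right)} - 139\right) = 87 \left(-4 - 139\right) = 87 \left(-143\right) = -12441$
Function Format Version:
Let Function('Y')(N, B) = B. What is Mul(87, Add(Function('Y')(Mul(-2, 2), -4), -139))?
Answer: -12441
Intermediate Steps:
Mul(87, Add(Function('Y')(Mul(-2, 2), -4), -139)) = Mul(87, Add(-4, -139)) = Mul(87, -143) = -12441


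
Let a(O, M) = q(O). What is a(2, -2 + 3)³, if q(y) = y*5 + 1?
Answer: 1331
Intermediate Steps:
q(y) = 1 + 5*y (q(y) = 5*y + 1 = 1 + 5*y)
a(O, M) = 1 + 5*O
a(2, -2 + 3)³ = (1 + 5*2)³ = (1 + 10)³ = 11³ = 1331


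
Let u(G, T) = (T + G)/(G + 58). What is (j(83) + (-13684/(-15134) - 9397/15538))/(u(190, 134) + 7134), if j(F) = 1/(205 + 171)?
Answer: 4404058307/104028698827788 ≈ 4.2335e-5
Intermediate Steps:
u(G, T) = (G + T)/(58 + G)
j(F) = 1/376
(j(83) + (-13684/(-15134) - 9397/15538))/(u(190, 134) + 7134) = (1/376 + (-13684/(-15134) - 9397/15538))/((190 + 134)/(58 + 190) + 7134) = (1/376 + (-13684*(-1/15134) - 9397*1/15538))/(324/248 + 7134) = (1/376 + (6842/7567 - 9397/15538))/((1/248)*324 + 7134) = (1/376 + 35203897/117576046)/(81/62 + 7134) = 142066397/(470304184*(442389/62)) = (142066397/470304184)*(62/442389) = 4404058307/104028698827788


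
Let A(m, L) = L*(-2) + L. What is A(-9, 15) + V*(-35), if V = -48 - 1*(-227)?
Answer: -6280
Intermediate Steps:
V = 179 (V = -48 + 227 = 179)
A(m, L) = -L (A(m, L) = -2*L + L = -L)
A(-9, 15) + V*(-35) = -1*15 + 179*(-35) = -15 - 6265 = -6280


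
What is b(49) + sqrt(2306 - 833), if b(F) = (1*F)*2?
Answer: 98 + sqrt(1473) ≈ 136.38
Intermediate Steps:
b(F) = 2*F (b(F) = F*2 = 2*F)
b(49) + sqrt(2306 - 833) = 2*49 + sqrt(2306 - 833) = 98 + sqrt(1473)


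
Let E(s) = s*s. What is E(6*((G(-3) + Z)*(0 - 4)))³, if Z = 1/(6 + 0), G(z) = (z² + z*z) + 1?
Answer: 9474296896000000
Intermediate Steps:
G(z) = 1 + 2*z² (G(z) = (z² + z²) + 1 = 2*z² + 1 = 1 + 2*z²)
Z = ⅙ (Z = 1/6 = ⅙ ≈ 0.16667)
E(s) = s²
E(6*((G(-3) + Z)*(0 - 4)))³ = ((6*(((1 + 2*(-3)²) + ⅙)*(0 - 4)))²)³ = ((6*(((1 + 2*9) + ⅙)*(-4)))²)³ = ((6*(((1 + 18) + ⅙)*(-4)))²)³ = ((6*((19 + ⅙)*(-4)))²)³ = ((6*((115/6)*(-4)))²)³ = ((6*(-230/3))²)³ = ((-460)²)³ = 211600³ = 9474296896000000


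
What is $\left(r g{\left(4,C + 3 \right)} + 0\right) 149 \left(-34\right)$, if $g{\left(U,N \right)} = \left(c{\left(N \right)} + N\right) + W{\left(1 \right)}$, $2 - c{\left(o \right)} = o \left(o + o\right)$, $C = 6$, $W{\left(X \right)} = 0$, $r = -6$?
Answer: $-4589796$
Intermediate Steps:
$c{\left(o \right)} = 2 - 2 o^{2}$ ($c{\left(o \right)} = 2 - o \left(o + o\right) = 2 - o 2 o = 2 - 2 o^{2}$)
$g{\left(U,N \right)} = 2 + N - 2 N^{2}$ ($g{\left(U,N \right)} = \left(\left(2 - 2 N^{2}\right) + N\right) + 0 = \left(2 + N - 2 N^{2}\right) + 0 = 2 + N - 2 N^{2}$)
$\left(r g{\left(4,C + 3 \right)} + 0\right) 149 \left(-34\right) = \left(- 6 \left(2 + \left(6 + 3\right) - 2 \left(6 + 3\right)^{2}\right) + 0\right) 149 \left(-34\right) = \left(- 6 \left(2 + 9 - 2 \cdot 9^{2}\right) + 0\right) 149 \left(-34\right) = \left(- 6 \left(2 + 9 - 162\right) + 0\right) 149 \left(-34\right) = \left(\left(-6\right) \left(-151\right) + 0\right) 149 \left(-34\right) = \left(906 + 0\right) 149 \left(-34\right) = 906 \cdot 149 \left(-34\right) = 134994 \left(-34\right) = -4589796$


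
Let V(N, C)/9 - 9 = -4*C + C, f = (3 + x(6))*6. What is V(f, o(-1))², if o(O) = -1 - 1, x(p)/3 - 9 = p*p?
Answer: 18225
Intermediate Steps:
x(p) = 27 + 3*p² (x(p) = 27 + 3*(p*p) = 27 + 3*p²)
o(O) = -2
f = 828 (f = (3 + (27 + 3*6²))*6 = (3 + (27 + 3*36))*6 = (3 + (27 + 108))*6 = (3 + 135)*6 = 138*6 = 828)
V(N, C) = 81 - 27*C (V(N, C) = 81 + 9*(-4*C + C) = 81 + 9*(-3*C) = 81 - 27*C)
V(f, o(-1))² = (81 - 27*(-2))² = (81 + 54)² = 135² = 18225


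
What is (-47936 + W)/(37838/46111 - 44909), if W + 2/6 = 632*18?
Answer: 5057500591/6212283183 ≈ 0.81411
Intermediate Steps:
W = 34127/3 (W = -1/3 + 632*18 = -1/3 + 11376 = 34127/3 ≈ 11376.)
(-47936 + W)/(37838/46111 - 44909) = (-47936 + 34127/3)/(37838/46111 - 44909) = -109681/(3*(37838*(1/46111) - 44909)) = -109681/(3*(37838/46111 - 44909)) = -109681/(3*(-2070761061/46111)) = -109681/3*(-46111/2070761061) = 5057500591/6212283183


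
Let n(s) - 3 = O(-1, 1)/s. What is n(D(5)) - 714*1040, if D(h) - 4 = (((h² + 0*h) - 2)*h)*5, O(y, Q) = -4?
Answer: -429940507/579 ≈ -7.4256e+5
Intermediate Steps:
D(h) = 4 + 5*h*(-2 + h²) (D(h) = 4 + (((h² + 0*h) - 2)*h)*5 = 4 + (((h² + 0) - 2)*h)*5 = 4 + ((h² - 2)*h)*5 = 4 + ((-2 + h²)*h)*5 = 4 + (h*(-2 + h²))*5 = 4 + 5*h*(-2 + h²))
n(s) = 3 - 4/s
n(D(5)) - 714*1040 = (3 - 4/(4 - 10*5 + 5*5³)) - 714*1040 = (3 - 4/(4 - 50 + 5*125)) - 742560 = (3 - 4/(4 - 50 + 625)) - 742560 = (3 - 4/579) - 742560 = 1733/579 - 742560 = -429940507/579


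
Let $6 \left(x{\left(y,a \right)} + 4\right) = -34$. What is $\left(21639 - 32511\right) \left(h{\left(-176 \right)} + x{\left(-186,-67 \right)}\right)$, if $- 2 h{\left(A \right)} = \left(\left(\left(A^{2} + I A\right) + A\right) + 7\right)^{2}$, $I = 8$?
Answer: $4698341433732$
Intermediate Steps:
$x{\left(y,a \right)} = - \frac{29}{3}$ ($x{\left(y,a \right)} = -4 + \frac{1}{6} \left(-34\right) = -4 - \frac{17}{3} = - \frac{29}{3}$)
$h{\left(A \right)} = - \frac{\left(7 + A^{2} + 9 A\right)^{2}}{2}$ ($h{\left(A \right)} = - \frac{\left(\left(\left(A^{2} + 8 A\right) + A\right) + 7\right)^{2}}{2} = - \frac{\left(\left(A^{2} + 9 A\right) + 7\right)^{2}}{2} = - \frac{\left(7 + A^{2} + 9 A\right)^{2}}{2}$)
$\left(21639 - 32511\right) \left(h{\left(-176 \right)} + x{\left(-186,-67 \right)}\right) = \left(21639 - 32511\right) \left(- \frac{\left(7 + \left(-176\right)^{2} + 9 \left(-176\right)\right)^{2}}{2} - \frac{29}{3}\right) = - 10872 \left(- \frac{\left(7 + 30976 - 1584\right)^{2}}{2} - \frac{29}{3}\right) = - 10872 \left(- \frac{29399^{2}}{2} - \frac{29}{3}\right) = - 10872 \left(\left(- \frac{1}{2}\right) 864301201 - \frac{29}{3}\right) = - 10872 \left(- \frac{864301201}{2} - \frac{29}{3}\right) = \left(-10872\right) \left(- \frac{2592903661}{6}\right) = 4698341433732$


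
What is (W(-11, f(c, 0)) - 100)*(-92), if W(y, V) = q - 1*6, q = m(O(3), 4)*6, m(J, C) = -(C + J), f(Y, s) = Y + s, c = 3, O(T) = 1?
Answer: 12512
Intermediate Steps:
m(J, C) = -C - J
q = -30 (q = (-1*4 - 1*1)*6 = (-4 - 1)*6 = -5*6 = -30)
W(y, V) = -36 (W(y, V) = -30 - 1*6 = -30 - 6 = -36)
(W(-11, f(c, 0)) - 100)*(-92) = (-36 - 100)*(-92) = -136*(-92) = 12512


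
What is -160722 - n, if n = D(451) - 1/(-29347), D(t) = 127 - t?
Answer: -4707200107/29347 ≈ -1.6040e+5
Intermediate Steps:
n = -9508427/29347 (n = (127 - 1*451) - 1/(-29347) = (127 - 451) - 1*(-1/29347) = -324 + 1/29347 = -9508427/29347 ≈ -324.00)
-160722 - n = -160722 - 1*(-9508427/29347) = -160722 + 9508427/29347 = -4707200107/29347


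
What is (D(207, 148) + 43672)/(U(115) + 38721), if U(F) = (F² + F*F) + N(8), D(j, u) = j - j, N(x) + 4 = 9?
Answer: 5459/8147 ≈ 0.67006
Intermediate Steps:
N(x) = 5 (N(x) = -4 + 9 = 5)
D(j, u) = 0
U(F) = 5 + 2*F² (U(F) = (F² + F*F) + 5 = (F² + F²) + 5 = 2*F² + 5 = 5 + 2*F²)
(D(207, 148) + 43672)/(U(115) + 38721) = (0 + 43672)/((5 + 2*115²) + 38721) = 43672/((5 + 2*13225) + 38721) = 43672/((5 + 26450) + 38721) = 43672/(26455 + 38721) = 43672/65176 = 43672*(1/65176) = 5459/8147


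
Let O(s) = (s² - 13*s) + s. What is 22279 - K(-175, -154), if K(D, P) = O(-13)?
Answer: 21954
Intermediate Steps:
O(s) = s² - 12*s
K(D, P) = 325 (K(D, P) = -13*(-12 - 13) = -13*(-25) = 325)
22279 - K(-175, -154) = 22279 - 1*325 = 22279 - 325 = 21954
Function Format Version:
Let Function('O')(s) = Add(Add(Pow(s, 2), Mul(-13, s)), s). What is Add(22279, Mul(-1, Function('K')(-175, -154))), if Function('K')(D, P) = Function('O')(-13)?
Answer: 21954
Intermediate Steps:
Function('O')(s) = Add(Pow(s, 2), Mul(-12, s))
Function('K')(D, P) = 325 (Function('K')(D, P) = Mul(-13, Add(-12, -13)) = Mul(-13, -25) = 325)
Add(22279, Mul(-1, Function('K')(-175, -154))) = Add(22279, Mul(-1, 325)) = Add(22279, -325) = 21954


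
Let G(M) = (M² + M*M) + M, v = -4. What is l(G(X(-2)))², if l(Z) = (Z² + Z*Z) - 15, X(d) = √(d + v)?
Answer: 54297 - 25056*I*√6 ≈ 54297.0 - 61374.0*I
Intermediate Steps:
X(d) = √(-4 + d) (X(d) = √(d - 4) = √(-4 + d))
G(M) = M + 2*M² (G(M) = (M² + M²) + M = 2*M² + M = M + 2*M²)
l(Z) = -15 + 2*Z² (l(Z) = (Z² + Z²) - 15 = 2*Z² - 15 = -15 + 2*Z²)
l(G(X(-2)))² = (-15 + 2*(√(-4 - 2)*(1 + 2*√(-4 - 2)))²)² = (-15 + 2*(√(-6)*(1 + 2*√(-6)))²)² = (-15 + 2*((I*√6)*(1 + 2*(I*√6)))²)² = (-15 + 2*((I*√6)*(1 + 2*I*√6))²)² = (-15 + 2*(I*√6*(1 + 2*I*√6))²)² = (-15 + 2*(-6*(1 + 2*I*√6)²))² = (-15 - 12*(1 + 2*I*√6)²)²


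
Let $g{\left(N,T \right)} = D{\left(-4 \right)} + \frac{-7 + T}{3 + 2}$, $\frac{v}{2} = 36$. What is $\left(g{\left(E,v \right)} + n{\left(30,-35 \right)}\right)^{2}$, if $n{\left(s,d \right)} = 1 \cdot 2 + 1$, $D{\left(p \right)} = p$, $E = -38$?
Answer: $144$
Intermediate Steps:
$v = 72$ ($v = 2 \cdot 36 = 72$)
$g{\left(N,T \right)} = - \frac{27}{5} + \frac{T}{5}$ ($g{\left(N,T \right)} = -4 + \frac{-7 + T}{3 + 2} = -4 + \frac{-7 + T}{5} = -4 + \left(-7 + T\right) \frac{1}{5} = -4 + \left(- \frac{7}{5} + \frac{T}{5}\right) = - \frac{27}{5} + \frac{T}{5}$)
$n{\left(s,d \right)} = 3$ ($n{\left(s,d \right)} = 2 + 1 = 3$)
$\left(g{\left(E,v \right)} + n{\left(30,-35 \right)}\right)^{2} = \left(\left(- \frac{27}{5} + \frac{1}{5} \cdot 72\right) + 3\right)^{2} = \left(\left(- \frac{27}{5} + \frac{72}{5}\right) + 3\right)^{2} = \left(9 + 3\right)^{2} = 12^{2} = 144$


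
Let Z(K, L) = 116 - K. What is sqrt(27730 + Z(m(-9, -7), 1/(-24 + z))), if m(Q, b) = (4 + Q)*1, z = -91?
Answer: sqrt(27851) ≈ 166.89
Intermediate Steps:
m(Q, b) = 4 + Q
sqrt(27730 + Z(m(-9, -7), 1/(-24 + z))) = sqrt(27730 + (116 - (4 - 9))) = sqrt(27730 + (116 - 1*(-5))) = sqrt(27730 + (116 + 5)) = sqrt(27730 + 121) = sqrt(27851)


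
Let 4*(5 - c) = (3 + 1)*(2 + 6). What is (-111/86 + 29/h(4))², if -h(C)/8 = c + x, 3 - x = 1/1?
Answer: 644809/118336 ≈ 5.4490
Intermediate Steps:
x = 2 (x = 3 - 1/1 = 3 - 1 = 2)
c = -3 (c = 5 - (3 + 1)*(2 + 6)/4 = 5 - 8 = -3)
h(C) = 8 (h(C) = -8*(-3 + 2) = -8*(-1) = 8)
(-111/86 + 29/h(4))² = (-111/86 + 29/8)² = (803/344)² = 644809/118336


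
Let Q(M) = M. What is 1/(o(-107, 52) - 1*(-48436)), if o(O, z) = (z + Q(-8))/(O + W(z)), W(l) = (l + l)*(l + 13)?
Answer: 6653/322244752 ≈ 2.0646e-5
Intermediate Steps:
W(l) = 2*l*(13 + l) (W(l) = (2*l)*(13 + l) = 2*l*(13 + l))
o(O, z) = (-8 + z)/(O + 2*z*(13 + z)) (o(O, z) = (z - 8)/(O + 2*z*(13 + z)) = (-8 + z)/(O + 2*z*(13 + z)))
1/(o(-107, 52) - 1*(-48436)) = 1/((-8 + 52)/(-107 + 2*52*(13 + 52)) - 1*(-48436)) = 1/(44/(-107 + 2*52*65) + 48436) = 1/(44/(-107 + 6760) + 48436) = 1/(44/6653 + 48436) = 1/(322244752/6653) = 6653/322244752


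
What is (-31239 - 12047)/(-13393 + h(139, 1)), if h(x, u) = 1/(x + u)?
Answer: 6060040/1875019 ≈ 3.2320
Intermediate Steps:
h(x, u) = 1/(u + x)
(-31239 - 12047)/(-13393 + h(139, 1)) = (-31239 - 12047)/(-13393 + 1/(1 + 139)) = -43286/(-13393 + 1/140) = -43286/(-1875019/140) = -43286*(-140/1875019) = 6060040/1875019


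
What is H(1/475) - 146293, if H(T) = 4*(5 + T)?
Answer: -69479671/475 ≈ -1.4627e+5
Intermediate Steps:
H(T) = 20 + 4*T
H(1/475) - 146293 = (20 + 4/475) - 146293 = 9504/475 - 146293 = -69479671/475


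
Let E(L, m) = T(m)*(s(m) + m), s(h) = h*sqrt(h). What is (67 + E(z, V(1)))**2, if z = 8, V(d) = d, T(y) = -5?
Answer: 3249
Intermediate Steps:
s(h) = h**(3/2)
E(L, m) = -5*m - 5*m**(3/2) (E(L, m) = -5*(m**(3/2) + m) = -5*(m + m**(3/2)) = -5*m - 5*m**(3/2))
(67 + E(z, V(1)))**2 = (67 + (-5*1 - 5*1**(3/2)))**2 = (67 + (-5 - 5*1))**2 = (67 + (-5 - 5))**2 = (67 - 10)**2 = 57**2 = 3249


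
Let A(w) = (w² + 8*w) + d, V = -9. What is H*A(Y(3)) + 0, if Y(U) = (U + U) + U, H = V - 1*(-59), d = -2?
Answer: 7550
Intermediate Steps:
H = 50 (H = -9 - 1*(-59) = -9 + 59 = 50)
Y(U) = 3*U (Y(U) = 2*U + U = 3*U)
A(w) = -2 + w² + 8*w (A(w) = (w² + 8*w) - 2 = -2 + w² + 8*w)
H*A(Y(3)) + 0 = 50*(-2 + (3*3)² + 8*(3*3)) + 0 = 50*(-2 + 9² + 8*9) + 0 = 50*(-2 + 81 + 72) + 0 = 50*151 + 0 = 7550 + 0 = 7550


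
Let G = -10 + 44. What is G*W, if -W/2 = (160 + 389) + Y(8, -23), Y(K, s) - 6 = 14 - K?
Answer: -38148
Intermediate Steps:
Y(K, s) = 20 - K (Y(K, s) = 6 + (14 - K) = 20 - K)
G = 34
W = -1122 (W = -2*((160 + 389) + (20 - 1*8)) = -2*(549 + (20 - 8)) = -2*(549 + 12) = -2*561 = -1122)
G*W = 34*(-1122) = -38148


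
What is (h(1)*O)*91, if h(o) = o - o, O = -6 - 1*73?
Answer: 0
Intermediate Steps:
O = -79 (O = -6 - 73 = -79)
h(o) = 0
(h(1)*O)*91 = (0*(-79))*91 = 0*91 = 0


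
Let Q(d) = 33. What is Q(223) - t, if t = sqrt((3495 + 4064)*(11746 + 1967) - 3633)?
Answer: 33 - 7*sqrt(2115366) ≈ -10148.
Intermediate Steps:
t = 7*sqrt(2115366) (t = sqrt(7559*13713 - 3633) = sqrt(103656567 - 3633) = sqrt(103652934) = 7*sqrt(2115366) ≈ 10181.)
Q(223) - t = 33 - 7*sqrt(2115366)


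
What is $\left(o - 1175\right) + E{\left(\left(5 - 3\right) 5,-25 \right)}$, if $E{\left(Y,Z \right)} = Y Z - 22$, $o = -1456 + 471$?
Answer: $-2432$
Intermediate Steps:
$o = -985$
$E{\left(Y,Z \right)} = -22 + Y Z$
$\left(o - 1175\right) + E{\left(\left(5 - 3\right) 5,-25 \right)} = \left(-985 - 1175\right) + \left(-22 + \left(5 - 3\right) 5 \left(-25\right)\right) = -2160 + \left(-22 + 2 \cdot 5 \left(-25\right)\right) = -2160 + \left(-22 + 10 \left(-25\right)\right) = -2160 - 272 = -2432$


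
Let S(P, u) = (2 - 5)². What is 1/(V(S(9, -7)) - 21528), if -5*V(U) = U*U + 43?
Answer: -5/107764 ≈ -4.6398e-5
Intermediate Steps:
S(P, u) = 9 (S(P, u) = (-3)² = 9)
V(U) = -43/5 - U²/5 (V(U) = -(U*U + 43)/5 = -(U² + 43)/5 = -(43 + U²)/5 = -43/5 - U²/5)
1/(V(S(9, -7)) - 21528) = 1/((-43/5 - ⅕*9²) - 21528) = 1/((-43/5 - ⅕*81) - 21528) = 1/((-43/5 - 81/5) - 21528) = 1/(-124/5 - 21528) = 1/(-107764/5) = -5/107764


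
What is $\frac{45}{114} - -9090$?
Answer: $\frac{345435}{38} \approx 9090.4$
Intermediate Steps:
$\frac{45}{114} - -9090 = 45 \cdot \frac{1}{114} + 9090 = \frac{15}{38} + 9090 = \frac{345435}{38}$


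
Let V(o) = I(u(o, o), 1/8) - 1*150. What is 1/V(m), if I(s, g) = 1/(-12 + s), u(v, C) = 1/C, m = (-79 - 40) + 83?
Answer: -433/64986 ≈ -0.0066630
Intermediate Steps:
m = -36 (m = -119 + 83 = -36)
u(v, C) = 1/C
V(o) = -150 + 1/(-12 + 1/o) (V(o) = 1/(-12 + 1/o) - 1*150 = 1/(-12 + 1/o) - 150 = -150 + 1/(-12 + 1/o))
1/V(m) = 1/((150 - 1801*(-36))/(-1 + 12*(-36))) = 1/((150 + 64836)/(-1 - 432)) = 1/(64986/(-433)) = 1/(-1/433*64986) = 1/(-64986/433) = -433/64986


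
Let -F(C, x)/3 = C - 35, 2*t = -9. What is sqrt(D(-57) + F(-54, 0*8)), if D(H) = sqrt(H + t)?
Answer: sqrt(1068 + 2*I*sqrt(246))/2 ≈ 16.342 + 0.23994*I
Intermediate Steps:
t = -9/2 (t = (1/2)*(-9) = -9/2 ≈ -4.5000)
F(C, x) = 105 - 3*C (F(C, x) = -3*(C - 35) = -3*(-35 + C) = 105 - 3*C)
D(H) = sqrt(-9/2 + H) (D(H) = sqrt(H - 9/2) = sqrt(-9/2 + H))
sqrt(D(-57) + F(-54, 0*8)) = sqrt(sqrt(-18 + 4*(-57))/2 + (105 - 3*(-54))) = sqrt(sqrt(-18 - 228)/2 + (105 + 162)) = sqrt(sqrt(-246)/2 + 267) = sqrt((I*sqrt(246))/2 + 267) = sqrt(I*sqrt(246)/2 + 267) = sqrt(267 + I*sqrt(246)/2)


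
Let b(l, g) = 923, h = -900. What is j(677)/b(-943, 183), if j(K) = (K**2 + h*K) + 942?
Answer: -150029/923 ≈ -162.54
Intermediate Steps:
j(K) = 942 + K**2 - 900*K (j(K) = (K**2 - 900*K) + 942 = 942 + K**2 - 900*K)
j(677)/b(-943, 183) = (942 + 677**2 - 900*677)/923 = (942 + 458329 - 609300)*(1/923) = -150029*1/923 = -150029/923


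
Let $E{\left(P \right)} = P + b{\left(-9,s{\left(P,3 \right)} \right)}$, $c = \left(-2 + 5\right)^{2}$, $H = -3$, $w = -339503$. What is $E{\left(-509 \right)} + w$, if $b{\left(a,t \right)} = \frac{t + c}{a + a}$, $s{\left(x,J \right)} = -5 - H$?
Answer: $- \frac{6120223}{18} \approx -3.4001 \cdot 10^{5}$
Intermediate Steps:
$s{\left(x,J \right)} = -2$ ($s{\left(x,J \right)} = -5 - -3 = -5 + 3 = -2$)
$c = 9$ ($c = 3^{2} = 9$)
$b{\left(a,t \right)} = \frac{9 + t}{2 a}$ ($b{\left(a,t \right)} = \frac{t + 9}{a + a} = \frac{9 + t}{2 a}$)
$E{\left(P \right)} = - \frac{7}{18} + P$ ($E{\left(P \right)} = P + \frac{9 - 2}{2 \left(-9\right)} = P + \frac{1}{2} \left(- \frac{1}{9}\right) 7 = P - \frac{7}{18} = - \frac{7}{18} + P$)
$E{\left(-509 \right)} + w = \left(- \frac{7}{18} - 509\right) - 339503 = - \frac{9169}{18} - 339503 = - \frac{6120223}{18}$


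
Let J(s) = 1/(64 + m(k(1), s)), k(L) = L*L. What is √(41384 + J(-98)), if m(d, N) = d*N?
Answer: √47839870/34 ≈ 203.43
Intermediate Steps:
k(L) = L²
m(d, N) = N*d
J(s) = 1/(64 + s) (J(s) = 1/(64 + s*1²) = 1/(64 + s*1) = 1/(64 + s))
√(41384 + J(-98)) = √(41384 + 1/(64 - 98)) = √(41384 + 1/(-34)) = √(41384 - 1/34) = √(1407055/34) = √47839870/34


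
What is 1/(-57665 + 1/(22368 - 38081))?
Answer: -15713/906090146 ≈ -1.7342e-5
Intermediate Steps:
1/(-57665 + 1/(22368 - 38081)) = 1/(-57665 + 1/(-15713)) = 1/(-57665 - 1/15713) = 1/(-906090146/15713) = -15713/906090146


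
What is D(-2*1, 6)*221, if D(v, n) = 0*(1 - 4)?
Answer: 0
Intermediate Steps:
D(v, n) = 0 (D(v, n) = 0*(-3) = 0)
D(-2*1, 6)*221 = 0*221 = 0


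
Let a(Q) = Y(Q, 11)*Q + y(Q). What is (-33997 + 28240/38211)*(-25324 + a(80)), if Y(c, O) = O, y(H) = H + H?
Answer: 31545671888068/38211 ≈ 8.2557e+8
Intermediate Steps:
y(H) = 2*H
a(Q) = 13*Q (a(Q) = 11*Q + 2*Q = 13*Q)
(-33997 + 28240/38211)*(-25324 + a(80)) = (-33997 + 28240/38211)*(-25324 + 13*80) = (-33997 + 28240*(1/38211))*(-25324 + 1040) = (-33997 + 28240/38211)*(-24284) = -1299031127/38211*(-24284) = 31545671888068/38211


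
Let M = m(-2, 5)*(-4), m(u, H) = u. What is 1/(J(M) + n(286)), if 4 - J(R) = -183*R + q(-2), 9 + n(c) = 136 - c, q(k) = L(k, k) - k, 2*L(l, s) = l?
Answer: 1/1308 ≈ 0.00076453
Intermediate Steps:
L(l, s) = l/2
q(k) = -k/2 (q(k) = k/2 - k = -k/2)
n(c) = 127 - c (n(c) = -9 + (136 - c) = 127 - c)
M = 8 (M = -2*(-4) = 8)
J(R) = 3 + 183*R (J(R) = 4 - (-183*R - ½*(-2)) = 4 - (-183*R + 1) = 4 - (1 - 183*R) = 4 + (-1 + 183*R) = 3 + 183*R)
1/(J(M) + n(286)) = 1/((3 + 183*8) + (127 - 1*286)) = 1/((3 + 1464) + (127 - 286)) = 1/(1467 - 159) = 1/1308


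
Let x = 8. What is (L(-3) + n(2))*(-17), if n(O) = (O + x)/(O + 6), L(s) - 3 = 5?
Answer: -629/4 ≈ -157.25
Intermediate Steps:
L(s) = 8 (L(s) = 3 + 5 = 8)
n(O) = (8 + O)/(6 + O) (n(O) = (O + 8)/(O + 6) = (8 + O)/(6 + O))
(L(-3) + n(2))*(-17) = (8 + (8 + 2)/(6 + 2))*(-17) = (8 + 10/8)*(-17) = (8 + (⅛)*10)*(-17) = (8 + 5/4)*(-17) = (37/4)*(-17) = -629/4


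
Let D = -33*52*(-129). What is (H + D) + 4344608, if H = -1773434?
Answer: 2792538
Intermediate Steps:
D = 221364 (D = -1716*(-129) = 221364)
(H + D) + 4344608 = (-1773434 + 221364) + 4344608 = -1552070 + 4344608 = 2792538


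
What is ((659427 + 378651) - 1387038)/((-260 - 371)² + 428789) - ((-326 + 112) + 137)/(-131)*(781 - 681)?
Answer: -213774292/3611015 ≈ -59.201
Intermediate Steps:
((659427 + 378651) - 1387038)/((-260 - 371)² + 428789) - ((-326 + 112) + 137)/(-131)*(781 - 681) = (1038078 - 1387038)/((-631)² + 428789) - (-214 + 137)*(-1/131)*100 = -348960/(398161 + 428789) - (-77*(-1/131))*100 = -348960/826950 - 77*100/131 = -348960*1/826950 - 1*7700/131 = -11632/27565 - 7700/131 = -213774292/3611015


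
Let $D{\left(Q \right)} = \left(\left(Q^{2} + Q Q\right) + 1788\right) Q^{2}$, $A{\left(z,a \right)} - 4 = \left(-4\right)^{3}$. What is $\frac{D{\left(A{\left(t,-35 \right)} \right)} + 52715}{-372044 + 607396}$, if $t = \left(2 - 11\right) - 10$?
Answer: $\frac{32409515}{235352} \approx 137.71$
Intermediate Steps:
$t = -19$ ($t = -9 - 10 = -19$)
$A{\left(z,a \right)} = -60$ ($A{\left(z,a \right)} = 4 + \left(-4\right)^{3} = 4 - 64 = -60$)
$D{\left(Q \right)} = Q^{2} \left(1788 + 2 Q^{2}\right)$ ($D{\left(Q \right)} = \left(\left(Q^{2} + Q^{2}\right) + 1788\right) Q^{2} = \left(2 Q^{2} + 1788\right) Q^{2} = \left(1788 + 2 Q^{2}\right) Q^{2} = Q^{2} \left(1788 + 2 Q^{2}\right)$)
$\frac{D{\left(A{\left(t,-35 \right)} \right)} + 52715}{-372044 + 607396} = \frac{2 \left(-60\right)^{2} \left(894 + \left(-60\right)^{2}\right) + 52715}{-372044 + 607396} = \frac{2 \cdot 3600 \left(894 + 3600\right) + 52715}{235352} = \left(2 \cdot 3600 \cdot 4494 + 52715\right) \frac{1}{235352} = \left(32356800 + 52715\right) \frac{1}{235352} = 32409515 \cdot \frac{1}{235352} = \frac{32409515}{235352}$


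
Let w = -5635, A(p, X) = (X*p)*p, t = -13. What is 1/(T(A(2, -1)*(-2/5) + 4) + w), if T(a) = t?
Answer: -1/5648 ≈ -0.00017705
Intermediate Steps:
A(p, X) = X*p²
T(a) = -13
1/(T(A(2, -1)*(-2/5) + 4) + w) = 1/(-13 - 5635) = 1/(-5648) = -1/5648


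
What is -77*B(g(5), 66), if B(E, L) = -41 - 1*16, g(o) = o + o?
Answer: 4389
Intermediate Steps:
g(o) = 2*o
B(E, L) = -57 (B(E, L) = -41 - 16 = -57)
-77*B(g(5), 66) = -77*(-57) = 4389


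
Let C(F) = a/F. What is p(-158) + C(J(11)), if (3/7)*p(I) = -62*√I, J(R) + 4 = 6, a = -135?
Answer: -135/2 - 434*I*√158/3 ≈ -67.5 - 1818.4*I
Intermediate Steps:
J(R) = 2 (J(R) = -4 + 6 = 2)
C(F) = -135/F
p(I) = -434*√I/3 (p(I) = 7*(-62*√I)/3 = -434*√I/3)
p(-158) + C(J(11)) = -434*I*√158/3 - 135/2 = -135/2 - 434*I*√158/3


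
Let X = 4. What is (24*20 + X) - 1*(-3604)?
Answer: 4088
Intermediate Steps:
(24*20 + X) - 1*(-3604) = (24*20 + 4) - 1*(-3604) = (480 + 4) + 3604 = 484 + 3604 = 4088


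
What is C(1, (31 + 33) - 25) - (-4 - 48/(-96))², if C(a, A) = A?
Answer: 107/4 ≈ 26.750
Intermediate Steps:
C(1, (31 + 33) - 25) - (-4 - 48/(-96))² = ((31 + 33) - 25) - (-4 - 48/(-96))² = (64 - 25) - (-4 - 48*(-1/96))² = 39 - (-4 + ½)² = 39 - (-7/2)² = 39 - 1*49/4 = 39 - 49/4 = 107/4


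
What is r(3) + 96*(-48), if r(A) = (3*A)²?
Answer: -4527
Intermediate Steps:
r(A) = 9*A²
r(3) + 96*(-48) = 9*3² + 96*(-48) = 9*9 - 4608 = 81 - 4608 = -4527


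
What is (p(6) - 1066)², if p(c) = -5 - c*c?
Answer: 1225449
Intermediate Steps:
p(c) = -5 - c²
(p(6) - 1066)² = ((-5 - 1*6²) - 1066)² = ((-5 - 1*36) - 1066)² = ((-5 - 36) - 1066)² = (-41 - 1066)² = (-1107)² = 1225449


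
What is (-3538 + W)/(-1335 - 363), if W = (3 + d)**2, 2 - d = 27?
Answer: 509/283 ≈ 1.7986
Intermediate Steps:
d = -25 (d = 2 - 1*27 = 2 - 27 = -25)
W = 484 (W = (3 - 25)**2 = (-22)**2 = 484)
(-3538 + W)/(-1335 - 363) = (-3538 + 484)/(-1335 - 363) = -3054/(-1698) = -3054*(-1/1698) = 509/283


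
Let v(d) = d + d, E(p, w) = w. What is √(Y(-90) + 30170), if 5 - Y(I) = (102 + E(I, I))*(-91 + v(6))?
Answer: √31123 ≈ 176.42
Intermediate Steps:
v(d) = 2*d
Y(I) = 8063 + 79*I (Y(I) = 5 - (102 + I)*(-91 + 2*6) = 5 - (102 + I)*(-91 + 12) = 5 - (102 + I)*(-79) = 5 - (-8058 - 79*I) = 5 + (8058 + 79*I) = 8063 + 79*I)
√(Y(-90) + 30170) = √((8063 + 79*(-90)) + 30170) = √((8063 - 7110) + 30170) = √(953 + 30170) = √31123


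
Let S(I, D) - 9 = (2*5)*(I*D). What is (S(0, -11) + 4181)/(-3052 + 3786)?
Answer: 2095/367 ≈ 5.7085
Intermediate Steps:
S(I, D) = 9 + 10*D*I (S(I, D) = 9 + (2*5)*(I*D) = 9 + 10*(D*I) = 9 + 10*D*I)
(S(0, -11) + 4181)/(-3052 + 3786) = ((9 + 10*(-11)*0) + 4181)/(-3052 + 3786) = ((9 + 0) + 4181)/734 = (9 + 4181)*(1/734) = 4190*(1/734) = 2095/367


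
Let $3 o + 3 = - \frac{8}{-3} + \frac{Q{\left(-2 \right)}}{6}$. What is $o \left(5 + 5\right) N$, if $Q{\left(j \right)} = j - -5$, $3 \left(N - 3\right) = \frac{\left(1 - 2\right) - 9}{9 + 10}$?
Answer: $\frac{805}{513} \approx 1.5692$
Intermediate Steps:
$N = \frac{161}{57}$ ($N = 3 + \frac{\left(\left(1 - 2\right) - 9\right) \frac{1}{9 + 10}}{3} = 3 + \frac{\left(-1 - 9\right) \frac{1}{19}}{3} = 3 + \frac{\left(-10\right) \frac{1}{19}}{3} = 3 + \frac{1}{3} \left(- \frac{10}{19}\right) = 3 - \frac{10}{57} = \frac{161}{57} \approx 2.8246$)
$Q{\left(j \right)} = 5 + j$ ($Q{\left(j \right)} = j + 5 = 5 + j$)
$o = \frac{1}{18}$ ($o = -1 + \frac{- \frac{8}{-3} + \frac{5 - 2}{6}}{3} = -1 + \frac{\left(-8\right) \left(- \frac{1}{3}\right) + 3 \cdot \frac{1}{6}}{3} = -1 + \frac{\frac{8}{3} + \frac{1}{2}}{3} = -1 + \frac{1}{3} \cdot \frac{19}{6} = -1 + \frac{19}{18} = \frac{1}{18} \approx 0.055556$)
$o \left(5 + 5\right) N = \frac{5 + 5}{18} \cdot \frac{161}{57} = \frac{1}{18} \cdot 10 \cdot \frac{161}{57} = \frac{5}{9} \cdot \frac{161}{57} = \frac{805}{513}$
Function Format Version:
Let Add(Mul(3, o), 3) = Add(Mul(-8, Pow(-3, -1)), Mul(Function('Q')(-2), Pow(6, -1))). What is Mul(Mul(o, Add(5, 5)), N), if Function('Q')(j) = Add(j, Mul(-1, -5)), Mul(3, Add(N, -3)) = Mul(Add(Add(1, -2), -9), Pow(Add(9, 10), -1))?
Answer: Rational(805, 513) ≈ 1.5692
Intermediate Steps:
N = Rational(161, 57) (N = Add(3, Mul(Rational(1, 3), Mul(Add(Add(1, -2), -9), Pow(Add(9, 10), -1)))) = Add(3, Mul(Rational(1, 3), Mul(Add(-1, -9), Pow(19, -1)))) = Add(3, Mul(Rational(1, 3), Mul(-10, Rational(1, 19)))) = Add(3, Mul(Rational(1, 3), Rational(-10, 19))) = Add(3, Rational(-10, 57)) = Rational(161, 57) ≈ 2.8246)
Function('Q')(j) = Add(5, j) (Function('Q')(j) = Add(j, 5) = Add(5, j))
o = Rational(1, 18) (o = Add(-1, Mul(Rational(1, 3), Add(Mul(-8, Pow(-3, -1)), Mul(Add(5, -2), Pow(6, -1))))) = Add(-1, Mul(Rational(1, 3), Add(Mul(-8, Rational(-1, 3)), Mul(3, Rational(1, 6))))) = Add(-1, Mul(Rational(1, 3), Add(Rational(8, 3), Rational(1, 2)))) = Add(-1, Mul(Rational(1, 3), Rational(19, 6))) = Add(-1, Rational(19, 18)) = Rational(1, 18) ≈ 0.055556)
Mul(Mul(o, Add(5, 5)), N) = Mul(Mul(Rational(1, 18), Add(5, 5)), Rational(161, 57)) = Mul(Mul(Rational(1, 18), 10), Rational(161, 57)) = Mul(Rational(5, 9), Rational(161, 57)) = Rational(805, 513)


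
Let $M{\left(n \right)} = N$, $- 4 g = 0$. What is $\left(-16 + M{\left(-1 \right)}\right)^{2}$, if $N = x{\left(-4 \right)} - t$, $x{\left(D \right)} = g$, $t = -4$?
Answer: $144$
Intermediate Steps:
$g = 0$ ($g = \left(- \frac{1}{4}\right) 0 = 0$)
$x{\left(D \right)} = 0$
$N = 4$ ($N = 0 - -4 = 0 + 4 = 4$)
$M{\left(n \right)} = 4$
$\left(-16 + M{\left(-1 \right)}\right)^{2} = \left(-16 + 4\right)^{2} = \left(-12\right)^{2} = 144$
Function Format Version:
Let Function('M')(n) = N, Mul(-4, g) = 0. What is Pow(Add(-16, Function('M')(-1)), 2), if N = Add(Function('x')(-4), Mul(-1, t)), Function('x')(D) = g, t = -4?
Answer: 144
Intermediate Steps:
g = 0 (g = Mul(Rational(-1, 4), 0) = 0)
Function('x')(D) = 0
N = 4 (N = Add(0, Mul(-1, -4)) = Add(0, 4) = 4)
Function('M')(n) = 4
Pow(Add(-16, Function('M')(-1)), 2) = Pow(Add(-16, 4), 2) = Pow(-12, 2) = 144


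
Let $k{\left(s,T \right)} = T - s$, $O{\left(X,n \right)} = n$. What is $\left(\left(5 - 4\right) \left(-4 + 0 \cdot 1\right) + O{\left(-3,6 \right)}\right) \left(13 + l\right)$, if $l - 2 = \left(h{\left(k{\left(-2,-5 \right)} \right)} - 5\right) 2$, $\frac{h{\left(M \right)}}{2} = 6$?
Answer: $58$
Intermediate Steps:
$h{\left(M \right)} = 12$ ($h{\left(M \right)} = 2 \cdot 6 = 12$)
$l = 16$ ($l = 2 + \left(12 - 5\right) 2 = 2 + 7 \cdot 2 = 2 + 14 = 16$)
$\left(\left(5 - 4\right) \left(-4 + 0 \cdot 1\right) + O{\left(-3,6 \right)}\right) \left(13 + l\right) = \left(\left(5 - 4\right) \left(-4 + 0 \cdot 1\right) + 6\right) \left(13 + 16\right) = \left(1 \left(-4 + 0\right) + 6\right) 29 = \left(1 \left(-4\right) + 6\right) 29 = \left(-4 + 6\right) 29 = 2 \cdot 29 = 58$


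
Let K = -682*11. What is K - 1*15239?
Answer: -22741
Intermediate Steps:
K = -7502
K - 1*15239 = -7502 - 1*15239 = -7502 - 15239 = -22741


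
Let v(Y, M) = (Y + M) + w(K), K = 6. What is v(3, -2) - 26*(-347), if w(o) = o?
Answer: 9029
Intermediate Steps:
v(Y, M) = 6 + M + Y (v(Y, M) = (Y + M) + 6 = (M + Y) + 6 = 6 + M + Y)
v(3, -2) - 26*(-347) = (6 - 2 + 3) - 26*(-347) = 7 + 9022 = 9029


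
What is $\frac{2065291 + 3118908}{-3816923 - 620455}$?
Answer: $- \frac{5184199}{4437378} \approx -1.1683$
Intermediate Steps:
$\frac{2065291 + 3118908}{-3816923 - 620455} = \frac{5184199}{-4437378} = 5184199 \left(- \frac{1}{4437378}\right) = - \frac{5184199}{4437378}$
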